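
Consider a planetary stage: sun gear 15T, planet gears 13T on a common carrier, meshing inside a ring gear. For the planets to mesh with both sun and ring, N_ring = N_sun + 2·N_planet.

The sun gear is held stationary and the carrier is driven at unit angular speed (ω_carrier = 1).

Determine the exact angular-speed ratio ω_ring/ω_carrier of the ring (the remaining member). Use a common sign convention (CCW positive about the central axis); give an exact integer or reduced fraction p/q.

N_ring = 15 + 2·13 = 41
15(ω_s−ω_c) = −41(ω_r−ω_c),  ω_s=0, ω_c=1
ω_r = 1 − (15/41)(0−1) = 56/41
ω_r/ω_c = 56/41

56/41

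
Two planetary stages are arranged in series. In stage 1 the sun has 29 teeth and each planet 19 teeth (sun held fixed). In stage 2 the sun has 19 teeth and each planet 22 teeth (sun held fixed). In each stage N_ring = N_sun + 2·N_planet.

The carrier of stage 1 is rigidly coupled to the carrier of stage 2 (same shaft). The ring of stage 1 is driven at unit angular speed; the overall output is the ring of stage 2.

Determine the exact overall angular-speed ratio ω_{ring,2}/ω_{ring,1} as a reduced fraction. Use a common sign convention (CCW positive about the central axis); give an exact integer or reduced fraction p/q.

2747/3024

Stage 1: N_ring = 29 + 2·19 = 67
Stage 1: 29(ω_s−ω_c) = −67(ω_r−ω_c),  ω_s=0, ω_r=1
Stage 1: 29(0−ω_c) = −67(1−ω_c)  ⇒  96ω_c = 67  ⇒  ω_c = 67/96
  ⇒ ω_c¹/ω_r¹ = 67/96
Stage 2: N_ring = 19 + 2·22 = 63
Stage 2: 19(ω_s−ω_c) = −63(ω_r−ω_c),  ω_s=0, ω_c=1
Stage 2: ω_r = 1 − (19/63)(0−1) = 82/63
  ⇒ ω_r²/ω_c² = 82/63
Coupling ω_c² = ω_c¹ ⇒ overall = 67/96 × 82/63 = 2747/3024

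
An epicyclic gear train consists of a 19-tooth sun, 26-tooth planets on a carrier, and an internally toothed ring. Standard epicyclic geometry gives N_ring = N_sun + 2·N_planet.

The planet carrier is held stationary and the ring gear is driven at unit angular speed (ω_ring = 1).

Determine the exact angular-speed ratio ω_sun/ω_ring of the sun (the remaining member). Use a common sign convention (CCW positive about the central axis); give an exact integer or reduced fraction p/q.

N_ring = 19 + 2·26 = 71
19(ω_s−ω_c) = −71(ω_r−ω_c),  ω_c=0, ω_r=1
ω_s = 0 − (71/19)(1−0) = -71/19
ω_s/ω_r = -71/19

-71/19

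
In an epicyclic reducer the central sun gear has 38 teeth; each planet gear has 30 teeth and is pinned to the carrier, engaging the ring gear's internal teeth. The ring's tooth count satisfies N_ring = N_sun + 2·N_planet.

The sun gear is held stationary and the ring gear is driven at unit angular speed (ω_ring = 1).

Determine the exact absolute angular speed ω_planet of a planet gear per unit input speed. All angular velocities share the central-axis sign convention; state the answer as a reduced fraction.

N_ring = 38 + 2·30 = 98
38(ω_s−ω_c) = −98(ω_r−ω_c),  ω_s=0, ω_r=1
38(0−ω_c) = −98(1−ω_c)  ⇒  136ω_c = 98  ⇒  ω_c = 49/68
sun–planet: 38·(0−49/68) = −30·(ω_p−ω_c)  ⇒  ω_p−ω_c = −(38/30)·(-49/68) = 931/1020
ω_p = 49/68 + 931/1020 = 49/30

49/30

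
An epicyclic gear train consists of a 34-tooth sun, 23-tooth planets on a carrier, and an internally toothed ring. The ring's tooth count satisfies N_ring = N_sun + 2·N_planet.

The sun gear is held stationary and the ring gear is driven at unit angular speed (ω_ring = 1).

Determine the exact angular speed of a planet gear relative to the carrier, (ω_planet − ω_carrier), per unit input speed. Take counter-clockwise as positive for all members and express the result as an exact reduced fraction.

N_ring = 34 + 2·23 = 80
34(ω_s−ω_c) = −80(ω_r−ω_c),  ω_s=0, ω_r=1
34(0−ω_c) = −80(1−ω_c)  ⇒  114ω_c = 80  ⇒  ω_c = 40/57
sun–planet: 34·(0−40/57) = −23·(ω_p−ω_c)  ⇒  ω_p−ω_c = −(34/23)·(-40/57) = 1360/1311

1360/1311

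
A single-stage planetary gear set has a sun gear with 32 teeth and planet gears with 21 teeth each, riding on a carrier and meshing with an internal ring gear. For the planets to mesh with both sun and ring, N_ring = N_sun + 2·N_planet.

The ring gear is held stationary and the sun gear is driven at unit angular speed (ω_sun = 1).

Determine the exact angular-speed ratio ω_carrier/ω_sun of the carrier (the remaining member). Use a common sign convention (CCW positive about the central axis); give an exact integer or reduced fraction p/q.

16/53

N_ring = 32 + 2·21 = 74
32(ω_s−ω_c) = −74(ω_r−ω_c),  ω_r=0, ω_s=1
32(1−ω_c) = −74(0−ω_c)  ⇒  106ω_c = 32  ⇒  ω_c = 16/53
ω_c/ω_s = 16/53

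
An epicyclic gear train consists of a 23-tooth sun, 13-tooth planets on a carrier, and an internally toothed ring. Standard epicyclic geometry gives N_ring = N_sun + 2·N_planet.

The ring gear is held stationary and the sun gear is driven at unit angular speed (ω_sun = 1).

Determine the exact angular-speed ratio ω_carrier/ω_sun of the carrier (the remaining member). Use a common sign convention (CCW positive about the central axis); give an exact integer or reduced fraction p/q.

23/72

N_ring = 23 + 2·13 = 49
23(ω_s−ω_c) = −49(ω_r−ω_c),  ω_r=0, ω_s=1
23(1−ω_c) = −49(0−ω_c)  ⇒  72ω_c = 23  ⇒  ω_c = 23/72
ω_c/ω_s = 23/72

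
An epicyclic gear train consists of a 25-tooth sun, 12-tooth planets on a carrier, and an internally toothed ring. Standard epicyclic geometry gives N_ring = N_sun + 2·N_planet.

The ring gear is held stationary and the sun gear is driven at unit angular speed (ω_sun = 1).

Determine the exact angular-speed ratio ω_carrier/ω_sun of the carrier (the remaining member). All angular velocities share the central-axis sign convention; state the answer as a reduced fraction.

25/74

N_ring = 25 + 2·12 = 49
25(ω_s−ω_c) = −49(ω_r−ω_c),  ω_r=0, ω_s=1
25(1−ω_c) = −49(0−ω_c)  ⇒  74ω_c = 25  ⇒  ω_c = 25/74
ω_c/ω_s = 25/74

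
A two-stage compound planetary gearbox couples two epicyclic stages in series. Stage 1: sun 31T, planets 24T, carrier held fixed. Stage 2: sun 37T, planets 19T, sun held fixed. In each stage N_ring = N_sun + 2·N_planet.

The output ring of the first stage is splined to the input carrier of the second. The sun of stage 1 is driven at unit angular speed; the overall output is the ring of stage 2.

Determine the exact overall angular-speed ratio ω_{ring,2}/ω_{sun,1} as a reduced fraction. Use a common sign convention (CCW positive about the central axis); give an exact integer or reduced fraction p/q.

-3472/5925

Stage 1: N_ring = 31 + 2·24 = 79
Stage 1: 31(ω_s−ω_c) = −79(ω_r−ω_c),  ω_c=0, ω_s=1
Stage 1: ω_r = 0 − (31/79)(1−0) = -31/79
  ⇒ ω_r¹/ω_s¹ = -31/79
Stage 2: N_ring = 37 + 2·19 = 75
Stage 2: 37(ω_s−ω_c) = −75(ω_r−ω_c),  ω_s=0, ω_c=1
Stage 2: ω_r = 1 − (37/75)(0−1) = 112/75
  ⇒ ω_r²/ω_c² = 112/75
Coupling ω_c² = ω_r¹ ⇒ overall = -31/79 × 112/75 = -3472/5925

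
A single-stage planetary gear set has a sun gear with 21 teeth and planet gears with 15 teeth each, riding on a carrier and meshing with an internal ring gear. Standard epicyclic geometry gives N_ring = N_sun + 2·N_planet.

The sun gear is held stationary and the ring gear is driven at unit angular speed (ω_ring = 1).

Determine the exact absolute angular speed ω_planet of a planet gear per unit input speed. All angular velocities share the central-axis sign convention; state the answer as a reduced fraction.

N_ring = 21 + 2·15 = 51
21(ω_s−ω_c) = −51(ω_r−ω_c),  ω_s=0, ω_r=1
21(0−ω_c) = −51(1−ω_c)  ⇒  72ω_c = 51  ⇒  ω_c = 17/24
sun–planet: 21·(0−17/24) = −15·(ω_p−ω_c)  ⇒  ω_p−ω_c = −(21/15)·(-17/24) = 119/120
ω_p = 17/24 + 119/120 = 17/10

17/10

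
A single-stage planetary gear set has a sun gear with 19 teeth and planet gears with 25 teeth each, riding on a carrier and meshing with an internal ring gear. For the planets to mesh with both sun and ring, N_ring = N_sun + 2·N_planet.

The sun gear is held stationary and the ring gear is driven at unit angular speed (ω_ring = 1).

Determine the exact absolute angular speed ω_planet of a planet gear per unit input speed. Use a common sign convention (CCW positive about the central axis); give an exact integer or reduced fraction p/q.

69/50

N_ring = 19 + 2·25 = 69
19(ω_s−ω_c) = −69(ω_r−ω_c),  ω_s=0, ω_r=1
19(0−ω_c) = −69(1−ω_c)  ⇒  88ω_c = 69  ⇒  ω_c = 69/88
sun–planet: 19·(0−69/88) = −25·(ω_p−ω_c)  ⇒  ω_p−ω_c = −(19/25)·(-69/88) = 1311/2200
ω_p = 69/88 + 1311/2200 = 69/50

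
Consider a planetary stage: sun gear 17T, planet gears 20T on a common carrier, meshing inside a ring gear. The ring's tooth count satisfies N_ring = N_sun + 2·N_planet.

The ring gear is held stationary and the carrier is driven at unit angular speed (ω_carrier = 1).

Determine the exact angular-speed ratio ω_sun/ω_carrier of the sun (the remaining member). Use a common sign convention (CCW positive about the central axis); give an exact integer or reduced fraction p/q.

N_ring = 17 + 2·20 = 57
17(ω_s−ω_c) = −57(ω_r−ω_c),  ω_r=0, ω_c=1
ω_s = 1 − (57/17)(0−1) = 74/17
ω_s/ω_c = 74/17

74/17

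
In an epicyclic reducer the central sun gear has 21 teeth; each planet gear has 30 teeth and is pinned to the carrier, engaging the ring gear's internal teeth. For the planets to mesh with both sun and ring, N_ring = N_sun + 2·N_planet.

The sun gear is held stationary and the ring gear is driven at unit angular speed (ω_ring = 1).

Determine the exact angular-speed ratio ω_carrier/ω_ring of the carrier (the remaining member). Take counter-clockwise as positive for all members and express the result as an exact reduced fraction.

N_ring = 21 + 2·30 = 81
21(ω_s−ω_c) = −81(ω_r−ω_c),  ω_s=0, ω_r=1
21(0−ω_c) = −81(1−ω_c)  ⇒  102ω_c = 81  ⇒  ω_c = 27/34
ω_c/ω_r = 27/34

27/34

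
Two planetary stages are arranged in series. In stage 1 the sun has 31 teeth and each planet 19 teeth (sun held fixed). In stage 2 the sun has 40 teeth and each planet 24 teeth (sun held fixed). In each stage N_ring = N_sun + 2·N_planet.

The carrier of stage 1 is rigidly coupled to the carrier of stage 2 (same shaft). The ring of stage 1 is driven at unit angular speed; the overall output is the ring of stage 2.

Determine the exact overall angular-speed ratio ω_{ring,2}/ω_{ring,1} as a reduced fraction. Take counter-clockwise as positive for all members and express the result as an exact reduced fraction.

Stage 1: N_ring = 31 + 2·19 = 69
Stage 1: 31(ω_s−ω_c) = −69(ω_r−ω_c),  ω_s=0, ω_r=1
Stage 1: 31(0−ω_c) = −69(1−ω_c)  ⇒  100ω_c = 69  ⇒  ω_c = 69/100
  ⇒ ω_c¹/ω_r¹ = 69/100
Stage 2: N_ring = 40 + 2·24 = 88
Stage 2: 40(ω_s−ω_c) = −88(ω_r−ω_c),  ω_s=0, ω_c=1
Stage 2: ω_r = 1 − (40/88)(0−1) = 16/11
  ⇒ ω_r²/ω_c² = 16/11
Coupling ω_c² = ω_c¹ ⇒ overall = 69/100 × 16/11 = 276/275

276/275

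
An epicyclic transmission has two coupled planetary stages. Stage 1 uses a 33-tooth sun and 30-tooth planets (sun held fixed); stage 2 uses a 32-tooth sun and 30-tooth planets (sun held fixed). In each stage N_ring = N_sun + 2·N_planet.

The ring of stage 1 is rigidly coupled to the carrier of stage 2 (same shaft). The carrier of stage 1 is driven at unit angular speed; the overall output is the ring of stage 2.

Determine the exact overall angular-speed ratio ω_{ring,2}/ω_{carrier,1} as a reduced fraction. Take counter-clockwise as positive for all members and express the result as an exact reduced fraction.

42/23

Stage 1: N_ring = 33 + 2·30 = 93
Stage 1: 33(ω_s−ω_c) = −93(ω_r−ω_c),  ω_s=0, ω_c=1
Stage 1: ω_r = 1 − (33/93)(0−1) = 42/31
  ⇒ ω_r¹/ω_c¹ = 42/31
Stage 2: N_ring = 32 + 2·30 = 92
Stage 2: 32(ω_s−ω_c) = −92(ω_r−ω_c),  ω_s=0, ω_c=1
Stage 2: ω_r = 1 − (32/92)(0−1) = 31/23
  ⇒ ω_r²/ω_c² = 31/23
Coupling ω_c² = ω_r¹ ⇒ overall = 42/31 × 31/23 = 42/23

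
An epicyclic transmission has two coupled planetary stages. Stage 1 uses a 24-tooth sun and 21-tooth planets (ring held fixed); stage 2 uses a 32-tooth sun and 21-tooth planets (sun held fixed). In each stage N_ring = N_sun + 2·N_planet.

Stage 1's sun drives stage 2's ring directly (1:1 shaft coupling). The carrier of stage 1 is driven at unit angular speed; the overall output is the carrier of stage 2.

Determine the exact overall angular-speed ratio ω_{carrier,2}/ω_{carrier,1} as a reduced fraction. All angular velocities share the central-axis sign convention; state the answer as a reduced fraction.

Stage 1: N_ring = 24 + 2·21 = 66
Stage 1: 24(ω_s−ω_c) = −66(ω_r−ω_c),  ω_r=0, ω_c=1
Stage 1: ω_s = 1 − (66/24)(0−1) = 15/4
  ⇒ ω_s¹/ω_c¹ = 15/4
Stage 2: N_ring = 32 + 2·21 = 74
Stage 2: 32(ω_s−ω_c) = −74(ω_r−ω_c),  ω_s=0, ω_r=1
Stage 2: 32(0−ω_c) = −74(1−ω_c)  ⇒  106ω_c = 74  ⇒  ω_c = 37/53
  ⇒ ω_c²/ω_r² = 37/53
Coupling ω_r² = ω_s¹ ⇒ overall = 15/4 × 37/53 = 555/212

555/212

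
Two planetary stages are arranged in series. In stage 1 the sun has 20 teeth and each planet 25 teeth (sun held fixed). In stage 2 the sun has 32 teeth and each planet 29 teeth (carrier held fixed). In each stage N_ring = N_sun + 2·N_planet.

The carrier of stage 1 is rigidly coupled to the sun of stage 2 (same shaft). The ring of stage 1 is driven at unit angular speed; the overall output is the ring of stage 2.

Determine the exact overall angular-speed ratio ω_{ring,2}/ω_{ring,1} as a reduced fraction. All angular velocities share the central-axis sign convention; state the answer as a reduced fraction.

Stage 1: N_ring = 20 + 2·25 = 70
Stage 1: 20(ω_s−ω_c) = −70(ω_r−ω_c),  ω_s=0, ω_r=1
Stage 1: 20(0−ω_c) = −70(1−ω_c)  ⇒  90ω_c = 70  ⇒  ω_c = 7/9
  ⇒ ω_c¹/ω_r¹ = 7/9
Stage 2: N_ring = 32 + 2·29 = 90
Stage 2: 32(ω_s−ω_c) = −90(ω_r−ω_c),  ω_c=0, ω_s=1
Stage 2: ω_r = 0 − (32/90)(1−0) = -16/45
  ⇒ ω_r²/ω_s² = -16/45
Coupling ω_s² = ω_c¹ ⇒ overall = 7/9 × -16/45 = -112/405

-112/405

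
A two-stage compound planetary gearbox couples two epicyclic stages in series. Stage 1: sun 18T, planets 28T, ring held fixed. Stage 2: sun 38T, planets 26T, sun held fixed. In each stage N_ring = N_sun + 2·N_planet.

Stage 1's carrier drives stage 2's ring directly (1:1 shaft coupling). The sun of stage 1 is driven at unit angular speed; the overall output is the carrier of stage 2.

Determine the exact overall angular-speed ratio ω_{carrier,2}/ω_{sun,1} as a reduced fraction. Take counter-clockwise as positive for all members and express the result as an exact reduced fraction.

Stage 1: N_ring = 18 + 2·28 = 74
Stage 1: 18(ω_s−ω_c) = −74(ω_r−ω_c),  ω_r=0, ω_s=1
Stage 1: 18(1−ω_c) = −74(0−ω_c)  ⇒  92ω_c = 18  ⇒  ω_c = 9/46
  ⇒ ω_c¹/ω_s¹ = 9/46
Stage 2: N_ring = 38 + 2·26 = 90
Stage 2: 38(ω_s−ω_c) = −90(ω_r−ω_c),  ω_s=0, ω_r=1
Stage 2: 38(0−ω_c) = −90(1−ω_c)  ⇒  128ω_c = 90  ⇒  ω_c = 45/64
  ⇒ ω_c²/ω_r² = 45/64
Coupling ω_r² = ω_c¹ ⇒ overall = 9/46 × 45/64 = 405/2944

405/2944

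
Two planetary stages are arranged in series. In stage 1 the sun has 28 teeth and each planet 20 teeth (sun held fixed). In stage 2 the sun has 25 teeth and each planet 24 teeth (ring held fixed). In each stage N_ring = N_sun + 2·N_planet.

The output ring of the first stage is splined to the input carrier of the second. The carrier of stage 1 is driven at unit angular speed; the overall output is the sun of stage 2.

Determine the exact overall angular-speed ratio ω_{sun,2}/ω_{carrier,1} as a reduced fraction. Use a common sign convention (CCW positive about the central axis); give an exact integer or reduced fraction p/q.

Stage 1: N_ring = 28 + 2·20 = 68
Stage 1: 28(ω_s−ω_c) = −68(ω_r−ω_c),  ω_s=0, ω_c=1
Stage 1: ω_r = 1 − (28/68)(0−1) = 24/17
  ⇒ ω_r¹/ω_c¹ = 24/17
Stage 2: N_ring = 25 + 2·24 = 73
Stage 2: 25(ω_s−ω_c) = −73(ω_r−ω_c),  ω_r=0, ω_c=1
Stage 2: ω_s = 1 − (73/25)(0−1) = 98/25
  ⇒ ω_s²/ω_c² = 98/25
Coupling ω_c² = ω_r¹ ⇒ overall = 24/17 × 98/25 = 2352/425

2352/425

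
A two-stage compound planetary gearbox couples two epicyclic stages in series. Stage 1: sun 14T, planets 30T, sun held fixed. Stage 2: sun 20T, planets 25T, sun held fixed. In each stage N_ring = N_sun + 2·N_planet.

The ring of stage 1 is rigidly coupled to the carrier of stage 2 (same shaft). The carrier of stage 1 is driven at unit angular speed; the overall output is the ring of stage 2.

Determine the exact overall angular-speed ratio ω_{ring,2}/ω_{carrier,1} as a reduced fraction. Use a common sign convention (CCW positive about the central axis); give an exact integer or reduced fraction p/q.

Stage 1: N_ring = 14 + 2·30 = 74
Stage 1: 14(ω_s−ω_c) = −74(ω_r−ω_c),  ω_s=0, ω_c=1
Stage 1: ω_r = 1 − (14/74)(0−1) = 44/37
  ⇒ ω_r¹/ω_c¹ = 44/37
Stage 2: N_ring = 20 + 2·25 = 70
Stage 2: 20(ω_s−ω_c) = −70(ω_r−ω_c),  ω_s=0, ω_c=1
Stage 2: ω_r = 1 − (20/70)(0−1) = 9/7
  ⇒ ω_r²/ω_c² = 9/7
Coupling ω_c² = ω_r¹ ⇒ overall = 44/37 × 9/7 = 396/259

396/259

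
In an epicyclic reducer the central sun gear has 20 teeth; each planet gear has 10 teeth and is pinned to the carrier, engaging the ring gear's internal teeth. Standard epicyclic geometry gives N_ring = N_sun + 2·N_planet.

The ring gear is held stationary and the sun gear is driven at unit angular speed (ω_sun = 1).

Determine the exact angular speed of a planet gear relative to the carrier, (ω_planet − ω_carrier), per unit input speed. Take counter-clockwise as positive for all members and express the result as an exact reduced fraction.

-4/3

N_ring = 20 + 2·10 = 40
20(ω_s−ω_c) = −40(ω_r−ω_c),  ω_r=0, ω_s=1
20(1−ω_c) = −40(0−ω_c)  ⇒  60ω_c = 20  ⇒  ω_c = 1/3
sun–planet: 20·(1−1/3) = −10·(ω_p−ω_c)  ⇒  ω_p−ω_c = −(20/10)·(2/3) = -4/3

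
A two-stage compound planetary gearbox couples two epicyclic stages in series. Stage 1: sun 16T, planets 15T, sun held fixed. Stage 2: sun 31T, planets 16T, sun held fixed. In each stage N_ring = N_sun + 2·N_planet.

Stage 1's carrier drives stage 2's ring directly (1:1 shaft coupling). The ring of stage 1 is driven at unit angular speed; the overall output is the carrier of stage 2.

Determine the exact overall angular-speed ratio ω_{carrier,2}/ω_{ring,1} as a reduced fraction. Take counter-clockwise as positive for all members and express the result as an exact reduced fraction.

Stage 1: N_ring = 16 + 2·15 = 46
Stage 1: 16(ω_s−ω_c) = −46(ω_r−ω_c),  ω_s=0, ω_r=1
Stage 1: 16(0−ω_c) = −46(1−ω_c)  ⇒  62ω_c = 46  ⇒  ω_c = 23/31
  ⇒ ω_c¹/ω_r¹ = 23/31
Stage 2: N_ring = 31 + 2·16 = 63
Stage 2: 31(ω_s−ω_c) = −63(ω_r−ω_c),  ω_s=0, ω_r=1
Stage 2: 31(0−ω_c) = −63(1−ω_c)  ⇒  94ω_c = 63  ⇒  ω_c = 63/94
  ⇒ ω_c²/ω_r² = 63/94
Coupling ω_r² = ω_c¹ ⇒ overall = 23/31 × 63/94 = 1449/2914

1449/2914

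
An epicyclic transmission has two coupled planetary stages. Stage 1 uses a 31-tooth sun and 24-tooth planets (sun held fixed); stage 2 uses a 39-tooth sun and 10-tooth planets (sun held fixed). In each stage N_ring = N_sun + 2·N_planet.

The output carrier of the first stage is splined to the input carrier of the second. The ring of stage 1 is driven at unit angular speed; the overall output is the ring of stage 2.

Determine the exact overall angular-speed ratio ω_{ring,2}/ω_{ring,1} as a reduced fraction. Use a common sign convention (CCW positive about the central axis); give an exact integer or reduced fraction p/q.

Stage 1: N_ring = 31 + 2·24 = 79
Stage 1: 31(ω_s−ω_c) = −79(ω_r−ω_c),  ω_s=0, ω_r=1
Stage 1: 31(0−ω_c) = −79(1−ω_c)  ⇒  110ω_c = 79  ⇒  ω_c = 79/110
  ⇒ ω_c¹/ω_r¹ = 79/110
Stage 2: N_ring = 39 + 2·10 = 59
Stage 2: 39(ω_s−ω_c) = −59(ω_r−ω_c),  ω_s=0, ω_c=1
Stage 2: ω_r = 1 − (39/59)(0−1) = 98/59
  ⇒ ω_r²/ω_c² = 98/59
Coupling ω_c² = ω_c¹ ⇒ overall = 79/110 × 98/59 = 3871/3245

3871/3245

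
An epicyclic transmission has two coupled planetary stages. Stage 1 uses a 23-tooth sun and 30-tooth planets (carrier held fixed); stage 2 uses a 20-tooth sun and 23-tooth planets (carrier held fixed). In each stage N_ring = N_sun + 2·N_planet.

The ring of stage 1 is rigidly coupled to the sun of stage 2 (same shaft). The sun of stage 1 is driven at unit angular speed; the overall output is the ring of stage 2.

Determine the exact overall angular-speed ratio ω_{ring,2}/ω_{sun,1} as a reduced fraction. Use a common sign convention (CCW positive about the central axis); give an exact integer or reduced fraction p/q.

Stage 1: N_ring = 23 + 2·30 = 83
Stage 1: 23(ω_s−ω_c) = −83(ω_r−ω_c),  ω_c=0, ω_s=1
Stage 1: ω_r = 0 − (23/83)(1−0) = -23/83
  ⇒ ω_r¹/ω_s¹ = -23/83
Stage 2: N_ring = 20 + 2·23 = 66
Stage 2: 20(ω_s−ω_c) = −66(ω_r−ω_c),  ω_c=0, ω_s=1
Stage 2: ω_r = 0 − (20/66)(1−0) = -10/33
  ⇒ ω_r²/ω_s² = -10/33
Coupling ω_s² = ω_r¹ ⇒ overall = -23/83 × -10/33 = 230/2739

230/2739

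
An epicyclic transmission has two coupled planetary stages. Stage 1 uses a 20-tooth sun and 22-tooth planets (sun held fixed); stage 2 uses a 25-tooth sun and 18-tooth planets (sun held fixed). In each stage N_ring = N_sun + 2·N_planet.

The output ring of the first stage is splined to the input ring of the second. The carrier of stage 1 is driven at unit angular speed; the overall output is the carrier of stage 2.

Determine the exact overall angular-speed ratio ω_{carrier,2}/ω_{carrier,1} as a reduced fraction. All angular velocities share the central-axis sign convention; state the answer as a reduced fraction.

Stage 1: N_ring = 20 + 2·22 = 64
Stage 1: 20(ω_s−ω_c) = −64(ω_r−ω_c),  ω_s=0, ω_c=1
Stage 1: ω_r = 1 − (20/64)(0−1) = 21/16
  ⇒ ω_r¹/ω_c¹ = 21/16
Stage 2: N_ring = 25 + 2·18 = 61
Stage 2: 25(ω_s−ω_c) = −61(ω_r−ω_c),  ω_s=0, ω_r=1
Stage 2: 25(0−ω_c) = −61(1−ω_c)  ⇒  86ω_c = 61  ⇒  ω_c = 61/86
  ⇒ ω_c²/ω_r² = 61/86
Coupling ω_r² = ω_r¹ ⇒ overall = 21/16 × 61/86 = 1281/1376

1281/1376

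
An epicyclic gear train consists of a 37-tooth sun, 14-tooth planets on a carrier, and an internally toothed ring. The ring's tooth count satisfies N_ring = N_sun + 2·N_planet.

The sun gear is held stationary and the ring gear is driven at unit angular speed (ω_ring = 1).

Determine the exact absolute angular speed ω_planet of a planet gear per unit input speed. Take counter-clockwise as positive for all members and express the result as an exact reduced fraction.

N_ring = 37 + 2·14 = 65
37(ω_s−ω_c) = −65(ω_r−ω_c),  ω_s=0, ω_r=1
37(0−ω_c) = −65(1−ω_c)  ⇒  102ω_c = 65  ⇒  ω_c = 65/102
sun–planet: 37·(0−65/102) = −14·(ω_p−ω_c)  ⇒  ω_p−ω_c = −(37/14)·(-65/102) = 2405/1428
ω_p = 65/102 + 2405/1428 = 65/28

65/28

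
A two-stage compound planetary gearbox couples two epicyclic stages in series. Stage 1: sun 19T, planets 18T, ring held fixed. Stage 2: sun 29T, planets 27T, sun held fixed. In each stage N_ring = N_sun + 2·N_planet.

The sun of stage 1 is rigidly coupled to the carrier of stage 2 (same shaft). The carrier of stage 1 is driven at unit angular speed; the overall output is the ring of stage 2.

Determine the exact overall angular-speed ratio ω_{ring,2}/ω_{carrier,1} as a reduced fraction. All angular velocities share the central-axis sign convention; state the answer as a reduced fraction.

Stage 1: N_ring = 19 + 2·18 = 55
Stage 1: 19(ω_s−ω_c) = −55(ω_r−ω_c),  ω_r=0, ω_c=1
Stage 1: ω_s = 1 − (55/19)(0−1) = 74/19
  ⇒ ω_s¹/ω_c¹ = 74/19
Stage 2: N_ring = 29 + 2·27 = 83
Stage 2: 29(ω_s−ω_c) = −83(ω_r−ω_c),  ω_s=0, ω_c=1
Stage 2: ω_r = 1 − (29/83)(0−1) = 112/83
  ⇒ ω_r²/ω_c² = 112/83
Coupling ω_c² = ω_s¹ ⇒ overall = 74/19 × 112/83 = 8288/1577

8288/1577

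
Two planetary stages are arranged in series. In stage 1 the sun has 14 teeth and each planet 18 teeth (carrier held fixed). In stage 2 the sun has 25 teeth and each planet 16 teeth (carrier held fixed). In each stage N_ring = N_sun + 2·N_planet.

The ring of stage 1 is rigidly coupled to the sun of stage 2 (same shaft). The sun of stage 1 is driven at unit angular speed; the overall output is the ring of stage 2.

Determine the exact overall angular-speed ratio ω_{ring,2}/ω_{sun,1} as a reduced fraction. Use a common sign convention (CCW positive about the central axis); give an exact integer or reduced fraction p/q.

7/57

Stage 1: N_ring = 14 + 2·18 = 50
Stage 1: 14(ω_s−ω_c) = −50(ω_r−ω_c),  ω_c=0, ω_s=1
Stage 1: ω_r = 0 − (14/50)(1−0) = -7/25
  ⇒ ω_r¹/ω_s¹ = -7/25
Stage 2: N_ring = 25 + 2·16 = 57
Stage 2: 25(ω_s−ω_c) = −57(ω_r−ω_c),  ω_c=0, ω_s=1
Stage 2: ω_r = 0 − (25/57)(1−0) = -25/57
  ⇒ ω_r²/ω_s² = -25/57
Coupling ω_s² = ω_r¹ ⇒ overall = -7/25 × -25/57 = 7/57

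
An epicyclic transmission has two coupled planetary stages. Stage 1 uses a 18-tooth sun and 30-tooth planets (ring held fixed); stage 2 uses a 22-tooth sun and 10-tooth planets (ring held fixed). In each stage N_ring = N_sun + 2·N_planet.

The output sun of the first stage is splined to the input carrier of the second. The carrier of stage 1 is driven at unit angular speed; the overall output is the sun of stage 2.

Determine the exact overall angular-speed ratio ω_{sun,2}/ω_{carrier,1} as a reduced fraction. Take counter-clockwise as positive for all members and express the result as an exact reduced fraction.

Stage 1: N_ring = 18 + 2·30 = 78
Stage 1: 18(ω_s−ω_c) = −78(ω_r−ω_c),  ω_r=0, ω_c=1
Stage 1: ω_s = 1 − (78/18)(0−1) = 16/3
  ⇒ ω_s¹/ω_c¹ = 16/3
Stage 2: N_ring = 22 + 2·10 = 42
Stage 2: 22(ω_s−ω_c) = −42(ω_r−ω_c),  ω_r=0, ω_c=1
Stage 2: ω_s = 1 − (42/22)(0−1) = 32/11
  ⇒ ω_s²/ω_c² = 32/11
Coupling ω_c² = ω_s¹ ⇒ overall = 16/3 × 32/11 = 512/33

512/33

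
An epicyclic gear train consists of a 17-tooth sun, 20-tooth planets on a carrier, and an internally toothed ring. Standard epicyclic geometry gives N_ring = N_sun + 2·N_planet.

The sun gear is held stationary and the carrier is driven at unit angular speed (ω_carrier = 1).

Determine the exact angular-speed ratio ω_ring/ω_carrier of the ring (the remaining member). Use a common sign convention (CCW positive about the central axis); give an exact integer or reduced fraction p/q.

N_ring = 17 + 2·20 = 57
17(ω_s−ω_c) = −57(ω_r−ω_c),  ω_s=0, ω_c=1
ω_r = 1 − (17/57)(0−1) = 74/57
ω_r/ω_c = 74/57

74/57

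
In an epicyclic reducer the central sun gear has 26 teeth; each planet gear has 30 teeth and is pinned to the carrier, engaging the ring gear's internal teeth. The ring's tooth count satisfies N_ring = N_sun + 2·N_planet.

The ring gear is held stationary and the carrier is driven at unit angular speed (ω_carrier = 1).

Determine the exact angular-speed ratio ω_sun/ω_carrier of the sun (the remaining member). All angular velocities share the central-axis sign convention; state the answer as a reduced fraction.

N_ring = 26 + 2·30 = 86
26(ω_s−ω_c) = −86(ω_r−ω_c),  ω_r=0, ω_c=1
ω_s = 1 − (86/26)(0−1) = 56/13
ω_s/ω_c = 56/13

56/13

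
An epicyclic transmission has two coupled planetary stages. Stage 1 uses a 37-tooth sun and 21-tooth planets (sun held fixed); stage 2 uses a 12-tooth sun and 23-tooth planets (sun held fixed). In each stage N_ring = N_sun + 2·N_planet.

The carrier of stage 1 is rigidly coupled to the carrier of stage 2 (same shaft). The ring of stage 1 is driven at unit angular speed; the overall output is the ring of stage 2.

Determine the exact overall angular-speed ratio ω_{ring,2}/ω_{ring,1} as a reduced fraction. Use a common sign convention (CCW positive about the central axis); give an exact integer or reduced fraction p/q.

Stage 1: N_ring = 37 + 2·21 = 79
Stage 1: 37(ω_s−ω_c) = −79(ω_r−ω_c),  ω_s=0, ω_r=1
Stage 1: 37(0−ω_c) = −79(1−ω_c)  ⇒  116ω_c = 79  ⇒  ω_c = 79/116
  ⇒ ω_c¹/ω_r¹ = 79/116
Stage 2: N_ring = 12 + 2·23 = 58
Stage 2: 12(ω_s−ω_c) = −58(ω_r−ω_c),  ω_s=0, ω_c=1
Stage 2: ω_r = 1 − (12/58)(0−1) = 35/29
  ⇒ ω_r²/ω_c² = 35/29
Coupling ω_c² = ω_c¹ ⇒ overall = 79/116 × 35/29 = 2765/3364

2765/3364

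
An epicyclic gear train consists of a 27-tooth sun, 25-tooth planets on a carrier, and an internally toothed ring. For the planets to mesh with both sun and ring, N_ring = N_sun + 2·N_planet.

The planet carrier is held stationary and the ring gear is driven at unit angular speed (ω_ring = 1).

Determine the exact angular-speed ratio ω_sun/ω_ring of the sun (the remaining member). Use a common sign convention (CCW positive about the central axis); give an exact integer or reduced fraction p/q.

N_ring = 27 + 2·25 = 77
27(ω_s−ω_c) = −77(ω_r−ω_c),  ω_c=0, ω_r=1
ω_s = 0 − (77/27)(1−0) = -77/27
ω_s/ω_r = -77/27

-77/27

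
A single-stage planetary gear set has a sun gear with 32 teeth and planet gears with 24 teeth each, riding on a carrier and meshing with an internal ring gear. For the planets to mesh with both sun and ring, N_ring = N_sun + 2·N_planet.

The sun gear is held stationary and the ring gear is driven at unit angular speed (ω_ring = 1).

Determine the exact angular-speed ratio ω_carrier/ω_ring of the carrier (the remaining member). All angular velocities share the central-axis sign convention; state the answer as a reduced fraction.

5/7

N_ring = 32 + 2·24 = 80
32(ω_s−ω_c) = −80(ω_r−ω_c),  ω_s=0, ω_r=1
32(0−ω_c) = −80(1−ω_c)  ⇒  112ω_c = 80  ⇒  ω_c = 5/7
ω_c/ω_r = 5/7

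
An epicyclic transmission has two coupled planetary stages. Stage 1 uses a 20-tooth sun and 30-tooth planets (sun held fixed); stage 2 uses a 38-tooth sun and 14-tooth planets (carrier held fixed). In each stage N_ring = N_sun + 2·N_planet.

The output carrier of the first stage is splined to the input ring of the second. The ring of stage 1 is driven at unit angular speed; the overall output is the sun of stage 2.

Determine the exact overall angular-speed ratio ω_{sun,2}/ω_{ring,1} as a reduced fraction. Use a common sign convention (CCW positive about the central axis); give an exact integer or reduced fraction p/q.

-132/95

Stage 1: N_ring = 20 + 2·30 = 80
Stage 1: 20(ω_s−ω_c) = −80(ω_r−ω_c),  ω_s=0, ω_r=1
Stage 1: 20(0−ω_c) = −80(1−ω_c)  ⇒  100ω_c = 80  ⇒  ω_c = 4/5
  ⇒ ω_c¹/ω_r¹ = 4/5
Stage 2: N_ring = 38 + 2·14 = 66
Stage 2: 38(ω_s−ω_c) = −66(ω_r−ω_c),  ω_c=0, ω_r=1
Stage 2: ω_s = 0 − (66/38)(1−0) = -33/19
  ⇒ ω_s²/ω_r² = -33/19
Coupling ω_r² = ω_c¹ ⇒ overall = 4/5 × -33/19 = -132/95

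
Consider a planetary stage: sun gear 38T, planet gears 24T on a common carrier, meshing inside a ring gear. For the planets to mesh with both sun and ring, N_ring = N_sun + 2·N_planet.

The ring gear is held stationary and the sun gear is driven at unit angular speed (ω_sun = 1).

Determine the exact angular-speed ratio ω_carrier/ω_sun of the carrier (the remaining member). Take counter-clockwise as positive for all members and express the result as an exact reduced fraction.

N_ring = 38 + 2·24 = 86
38(ω_s−ω_c) = −86(ω_r−ω_c),  ω_r=0, ω_s=1
38(1−ω_c) = −86(0−ω_c)  ⇒  124ω_c = 38  ⇒  ω_c = 19/62
ω_c/ω_s = 19/62

19/62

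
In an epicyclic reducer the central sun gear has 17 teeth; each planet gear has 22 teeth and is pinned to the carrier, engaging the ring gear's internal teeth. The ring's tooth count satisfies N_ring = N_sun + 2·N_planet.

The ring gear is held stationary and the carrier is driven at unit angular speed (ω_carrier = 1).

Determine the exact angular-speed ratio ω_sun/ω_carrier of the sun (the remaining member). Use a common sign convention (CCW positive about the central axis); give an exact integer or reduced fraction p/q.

78/17

N_ring = 17 + 2·22 = 61
17(ω_s−ω_c) = −61(ω_r−ω_c),  ω_r=0, ω_c=1
ω_s = 1 − (61/17)(0−1) = 78/17
ω_s/ω_c = 78/17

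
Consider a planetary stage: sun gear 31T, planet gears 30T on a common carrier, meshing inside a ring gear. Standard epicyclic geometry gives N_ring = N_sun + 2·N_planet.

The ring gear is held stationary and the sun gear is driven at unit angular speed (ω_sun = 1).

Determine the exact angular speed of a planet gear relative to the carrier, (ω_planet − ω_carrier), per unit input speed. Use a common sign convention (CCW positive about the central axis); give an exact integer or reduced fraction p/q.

N_ring = 31 + 2·30 = 91
31(ω_s−ω_c) = −91(ω_r−ω_c),  ω_r=0, ω_s=1
31(1−ω_c) = −91(0−ω_c)  ⇒  122ω_c = 31  ⇒  ω_c = 31/122
sun–planet: 31·(1−31/122) = −30·(ω_p−ω_c)  ⇒  ω_p−ω_c = −(31/30)·(91/122) = -2821/3660

-2821/3660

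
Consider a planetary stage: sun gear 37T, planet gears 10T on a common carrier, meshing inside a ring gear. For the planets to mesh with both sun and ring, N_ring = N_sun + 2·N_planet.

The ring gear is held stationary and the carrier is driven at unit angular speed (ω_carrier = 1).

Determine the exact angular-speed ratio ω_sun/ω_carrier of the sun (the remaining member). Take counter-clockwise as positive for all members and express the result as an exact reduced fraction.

94/37

N_ring = 37 + 2·10 = 57
37(ω_s−ω_c) = −57(ω_r−ω_c),  ω_r=0, ω_c=1
ω_s = 1 − (57/37)(0−1) = 94/37
ω_s/ω_c = 94/37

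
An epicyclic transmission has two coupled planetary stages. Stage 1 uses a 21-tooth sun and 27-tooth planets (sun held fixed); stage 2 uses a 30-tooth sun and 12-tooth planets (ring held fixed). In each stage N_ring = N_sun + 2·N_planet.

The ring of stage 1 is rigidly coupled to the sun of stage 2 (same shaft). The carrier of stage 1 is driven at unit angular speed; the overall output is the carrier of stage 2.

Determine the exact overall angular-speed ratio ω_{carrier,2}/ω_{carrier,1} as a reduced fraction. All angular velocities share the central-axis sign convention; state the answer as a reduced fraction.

Stage 1: N_ring = 21 + 2·27 = 75
Stage 1: 21(ω_s−ω_c) = −75(ω_r−ω_c),  ω_s=0, ω_c=1
Stage 1: ω_r = 1 − (21/75)(0−1) = 32/25
  ⇒ ω_r¹/ω_c¹ = 32/25
Stage 2: N_ring = 30 + 2·12 = 54
Stage 2: 30(ω_s−ω_c) = −54(ω_r−ω_c),  ω_r=0, ω_s=1
Stage 2: 30(1−ω_c) = −54(0−ω_c)  ⇒  84ω_c = 30  ⇒  ω_c = 5/14
  ⇒ ω_c²/ω_s² = 5/14
Coupling ω_s² = ω_r¹ ⇒ overall = 32/25 × 5/14 = 16/35

16/35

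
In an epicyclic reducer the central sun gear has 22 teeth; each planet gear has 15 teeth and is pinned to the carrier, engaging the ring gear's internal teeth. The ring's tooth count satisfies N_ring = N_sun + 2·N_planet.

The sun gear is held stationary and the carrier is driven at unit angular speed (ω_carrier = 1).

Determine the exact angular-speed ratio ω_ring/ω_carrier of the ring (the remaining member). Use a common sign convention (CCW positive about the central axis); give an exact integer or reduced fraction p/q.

37/26

N_ring = 22 + 2·15 = 52
22(ω_s−ω_c) = −52(ω_r−ω_c),  ω_s=0, ω_c=1
ω_r = 1 − (22/52)(0−1) = 37/26
ω_r/ω_c = 37/26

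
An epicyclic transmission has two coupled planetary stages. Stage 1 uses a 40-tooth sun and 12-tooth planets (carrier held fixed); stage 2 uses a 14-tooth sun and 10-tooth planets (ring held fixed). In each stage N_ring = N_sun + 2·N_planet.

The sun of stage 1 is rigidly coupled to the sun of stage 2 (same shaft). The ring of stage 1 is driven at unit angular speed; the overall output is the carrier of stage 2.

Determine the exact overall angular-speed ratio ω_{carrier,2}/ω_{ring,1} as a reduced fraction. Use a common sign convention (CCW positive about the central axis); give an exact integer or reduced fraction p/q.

Stage 1: N_ring = 40 + 2·12 = 64
Stage 1: 40(ω_s−ω_c) = −64(ω_r−ω_c),  ω_c=0, ω_r=1
Stage 1: ω_s = 0 − (64/40)(1−0) = -8/5
  ⇒ ω_s¹/ω_r¹ = -8/5
Stage 2: N_ring = 14 + 2·10 = 34
Stage 2: 14(ω_s−ω_c) = −34(ω_r−ω_c),  ω_r=0, ω_s=1
Stage 2: 14(1−ω_c) = −34(0−ω_c)  ⇒  48ω_c = 14  ⇒  ω_c = 7/24
  ⇒ ω_c²/ω_s² = 7/24
Coupling ω_s² = ω_s¹ ⇒ overall = -8/5 × 7/24 = -7/15

-7/15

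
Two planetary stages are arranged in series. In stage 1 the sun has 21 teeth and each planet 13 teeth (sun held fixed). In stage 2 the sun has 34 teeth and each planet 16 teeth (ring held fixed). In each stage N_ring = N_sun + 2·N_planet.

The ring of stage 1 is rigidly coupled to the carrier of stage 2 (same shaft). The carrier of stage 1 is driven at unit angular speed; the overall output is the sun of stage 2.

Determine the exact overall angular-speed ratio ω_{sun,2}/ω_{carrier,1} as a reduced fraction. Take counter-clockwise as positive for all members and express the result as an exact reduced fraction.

200/47

Stage 1: N_ring = 21 + 2·13 = 47
Stage 1: 21(ω_s−ω_c) = −47(ω_r−ω_c),  ω_s=0, ω_c=1
Stage 1: ω_r = 1 − (21/47)(0−1) = 68/47
  ⇒ ω_r¹/ω_c¹ = 68/47
Stage 2: N_ring = 34 + 2·16 = 66
Stage 2: 34(ω_s−ω_c) = −66(ω_r−ω_c),  ω_r=0, ω_c=1
Stage 2: ω_s = 1 − (66/34)(0−1) = 50/17
  ⇒ ω_s²/ω_c² = 50/17
Coupling ω_c² = ω_r¹ ⇒ overall = 68/47 × 50/17 = 200/47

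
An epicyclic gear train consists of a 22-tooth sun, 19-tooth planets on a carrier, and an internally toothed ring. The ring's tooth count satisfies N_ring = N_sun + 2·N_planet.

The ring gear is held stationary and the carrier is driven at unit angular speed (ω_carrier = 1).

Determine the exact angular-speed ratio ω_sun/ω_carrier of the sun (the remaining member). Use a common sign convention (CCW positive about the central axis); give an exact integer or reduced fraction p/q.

N_ring = 22 + 2·19 = 60
22(ω_s−ω_c) = −60(ω_r−ω_c),  ω_r=0, ω_c=1
ω_s = 1 − (60/22)(0−1) = 41/11
ω_s/ω_c = 41/11

41/11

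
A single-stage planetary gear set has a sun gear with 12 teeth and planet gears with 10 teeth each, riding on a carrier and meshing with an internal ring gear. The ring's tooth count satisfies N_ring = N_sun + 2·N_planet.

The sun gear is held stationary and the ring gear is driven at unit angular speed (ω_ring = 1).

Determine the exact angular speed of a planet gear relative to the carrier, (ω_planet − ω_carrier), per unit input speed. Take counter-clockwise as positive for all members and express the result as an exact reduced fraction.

N_ring = 12 + 2·10 = 32
12(ω_s−ω_c) = −32(ω_r−ω_c),  ω_s=0, ω_r=1
12(0−ω_c) = −32(1−ω_c)  ⇒  44ω_c = 32  ⇒  ω_c = 8/11
sun–planet: 12·(0−8/11) = −10·(ω_p−ω_c)  ⇒  ω_p−ω_c = −(12/10)·(-8/11) = 48/55

48/55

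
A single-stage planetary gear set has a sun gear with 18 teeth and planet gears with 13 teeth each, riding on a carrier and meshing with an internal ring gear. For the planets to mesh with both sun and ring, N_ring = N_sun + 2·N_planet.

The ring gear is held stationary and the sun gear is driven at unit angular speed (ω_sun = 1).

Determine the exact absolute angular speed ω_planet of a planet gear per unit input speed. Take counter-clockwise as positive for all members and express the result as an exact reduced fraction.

-9/13

N_ring = 18 + 2·13 = 44
18(ω_s−ω_c) = −44(ω_r−ω_c),  ω_r=0, ω_s=1
18(1−ω_c) = −44(0−ω_c)  ⇒  62ω_c = 18  ⇒  ω_c = 9/31
sun–planet: 18·(1−9/31) = −13·(ω_p−ω_c)  ⇒  ω_p−ω_c = −(18/13)·(22/31) = -396/403
ω_p = 9/31 − 396/403 = -9/13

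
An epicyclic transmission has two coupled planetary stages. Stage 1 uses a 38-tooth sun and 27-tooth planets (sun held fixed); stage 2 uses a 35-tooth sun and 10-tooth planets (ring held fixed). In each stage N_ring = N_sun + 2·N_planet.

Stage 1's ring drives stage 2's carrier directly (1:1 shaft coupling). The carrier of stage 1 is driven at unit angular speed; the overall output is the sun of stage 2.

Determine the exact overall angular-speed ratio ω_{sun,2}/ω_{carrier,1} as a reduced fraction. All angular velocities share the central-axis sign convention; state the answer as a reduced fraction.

585/161

Stage 1: N_ring = 38 + 2·27 = 92
Stage 1: 38(ω_s−ω_c) = −92(ω_r−ω_c),  ω_s=0, ω_c=1
Stage 1: ω_r = 1 − (38/92)(0−1) = 65/46
  ⇒ ω_r¹/ω_c¹ = 65/46
Stage 2: N_ring = 35 + 2·10 = 55
Stage 2: 35(ω_s−ω_c) = −55(ω_r−ω_c),  ω_r=0, ω_c=1
Stage 2: ω_s = 1 − (55/35)(0−1) = 18/7
  ⇒ ω_s²/ω_c² = 18/7
Coupling ω_c² = ω_r¹ ⇒ overall = 65/46 × 18/7 = 585/161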